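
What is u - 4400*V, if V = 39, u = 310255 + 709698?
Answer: 848353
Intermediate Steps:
u = 1019953
u - 4400*V = 1019953 - 4400*39 = 1019953 - 1*171600 = 1019953 - 171600 = 848353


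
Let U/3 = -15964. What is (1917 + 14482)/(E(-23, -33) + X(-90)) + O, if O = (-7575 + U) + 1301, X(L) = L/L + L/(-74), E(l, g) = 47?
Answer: -98029523/1821 ≈ -53833.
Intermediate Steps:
X(L) = 1 - L/74 (X(L) = 1 + L*(-1/74) = 1 - L/74)
U = -47892 (U = 3*(-15964) = -47892)
O = -54166 (O = (-7575 - 47892) + 1301 = -55467 + 1301 = -54166)
(1917 + 14482)/(E(-23, -33) + X(-90)) + O = (1917 + 14482)/(47 + (1 - 1/74*(-90))) - 54166 = 16399/(47 + (1 + 45/37)) - 54166 = 16399/(47 + 82/37) - 54166 = 16399/(1821/37) - 54166 = 16399*(37/1821) - 54166 = 606763/1821 - 54166 = -98029523/1821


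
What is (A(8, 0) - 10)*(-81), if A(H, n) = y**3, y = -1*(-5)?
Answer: -9315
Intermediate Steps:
y = 5
A(H, n) = 125 (A(H, n) = 5**3 = 125)
(A(8, 0) - 10)*(-81) = (125 - 10)*(-81) = 115*(-81) = -9315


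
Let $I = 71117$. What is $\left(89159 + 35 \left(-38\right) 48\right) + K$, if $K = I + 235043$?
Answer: $331479$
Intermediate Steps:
$K = 306160$ ($K = 71117 + 235043 = 306160$)
$\left(89159 + 35 \left(-38\right) 48\right) + K = \left(89159 + 35 \left(-38\right) 48\right) + 306160 = \left(89159 - 63840\right) + 306160 = 25319 + 306160 = 331479$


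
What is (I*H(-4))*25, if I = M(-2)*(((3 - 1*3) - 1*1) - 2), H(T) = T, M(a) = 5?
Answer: 1500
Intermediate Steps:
I = -15 (I = 5*(((3 - 1*3) - 1*1) - 2) = 5*(((3 - 3) - 1) - 2) = 5*((0 - 1) - 2) = 5*(-1 - 2) = 5*(-3) = -15)
(I*H(-4))*25 = -15*(-4)*25 = 60*25 = 1500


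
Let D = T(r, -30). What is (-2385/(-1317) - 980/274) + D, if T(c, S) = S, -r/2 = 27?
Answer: -1910485/60143 ≈ -31.766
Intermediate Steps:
r = -54 (r = -2*27 = -54)
D = -30
(-2385/(-1317) - 980/274) + D = (-2385/(-1317) - 980/274) - 30 = (-2385*(-1/1317) - 980*1/274) - 30 = (795/439 - 490/137) - 30 = -106195/60143 - 30 = -1910485/60143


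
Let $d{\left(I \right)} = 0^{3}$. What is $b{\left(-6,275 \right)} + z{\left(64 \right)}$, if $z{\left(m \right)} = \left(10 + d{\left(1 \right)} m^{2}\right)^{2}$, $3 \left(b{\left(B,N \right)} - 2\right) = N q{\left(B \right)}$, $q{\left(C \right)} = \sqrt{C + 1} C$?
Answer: $102 - 550 i \sqrt{5} \approx 102.0 - 1229.8 i$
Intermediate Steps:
$d{\left(I \right)} = 0$
$q{\left(C \right)} = C \sqrt{1 + C}$ ($q{\left(C \right)} = \sqrt{1 + C} C = C \sqrt{1 + C}$)
$b{\left(B,N \right)} = 2 + \frac{B N \sqrt{1 + B}}{3}$ ($b{\left(B,N \right)} = 2 + \frac{N B \sqrt{1 + B}}{3} = 2 + \frac{B N \sqrt{1 + B}}{3}$)
$z{\left(m \right)} = 100$ ($z{\left(m \right)} = \left(10 + 0 m^{2}\right)^{2} = \left(10 + 0\right)^{2} = 10^{2} = 100$)
$b{\left(-6,275 \right)} + z{\left(64 \right)} = \left(2 + \frac{1}{3} \left(-6\right) 275 \sqrt{1 - 6}\right) + 100 = \left(2 + \frac{1}{3} \left(-6\right) 275 \sqrt{-5}\right) + 100 = \left(2 + \frac{1}{3} \left(-6\right) 275 i \sqrt{5}\right) + 100 = \left(2 - 550 i \sqrt{5}\right) + 100 = 102 - 550 i \sqrt{5}$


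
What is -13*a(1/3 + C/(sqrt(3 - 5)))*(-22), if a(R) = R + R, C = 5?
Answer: 572/3 - 1430*I*sqrt(2) ≈ 190.67 - 2022.3*I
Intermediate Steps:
a(R) = 2*R
-13*a(1/3 + C/(sqrt(3 - 5)))*(-22) = -26*(1/3 + 5/(sqrt(3 - 5)))*(-22) = -26*(1*(1/3) + 5/(sqrt(-2)))*(-22) = -26*(1/3 + 5/((I*sqrt(2))))*(-22) = -26*(1/3 + 5*(-I*sqrt(2)/2))*(-22) = -26*(1/3 - 5*I*sqrt(2)/2)*(-22) = -13*(2/3 - 5*I*sqrt(2))*(-22) = (-26/3 + 65*I*sqrt(2))*(-22) = 572/3 - 1430*I*sqrt(2)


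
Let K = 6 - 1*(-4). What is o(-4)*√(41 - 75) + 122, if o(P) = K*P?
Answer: 122 - 40*I*√34 ≈ 122.0 - 233.24*I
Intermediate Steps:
K = 10 (K = 6 + 4 = 10)
o(P) = 10*P
o(-4)*√(41 - 75) + 122 = (10*(-4))*√(41 - 75) + 122 = -40*I*√34 + 122 = 122 - 40*I*√34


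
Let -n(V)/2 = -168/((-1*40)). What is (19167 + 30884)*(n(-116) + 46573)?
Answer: 11653023973/5 ≈ 2.3306e+9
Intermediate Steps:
n(V) = -42/5 (n(V) = -(-336)/((-1*40)) = -(-336)/(-40) = -(-336)*(-1)/40 = -2*21/5 = -42/5)
(19167 + 30884)*(n(-116) + 46573) = (19167 + 30884)*(-42/5 + 46573) = 50051*(232823/5) = 11653023973/5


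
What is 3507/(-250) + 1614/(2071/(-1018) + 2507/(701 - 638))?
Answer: 17385331929/605413250 ≈ 28.716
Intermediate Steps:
3507/(-250) + 1614/(2071/(-1018) + 2507/(701 - 638)) = 3507*(-1/250) + 1614/(2071*(-1/1018) + 2507/63) = -3507/250 + 1614/(-2071/1018 + 2507*(1/63)) = -3507/250 + 1614/(-2071/1018 + 2507/63) = -3507/250 + 1614/(2421653/64134) = -3507/250 + 1614*(64134/2421653) = -3507/250 + 103512276/2421653 = 17385331929/605413250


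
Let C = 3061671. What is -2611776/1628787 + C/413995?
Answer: 1301849239319/224769891355 ≈ 5.7919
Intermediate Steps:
-2611776/1628787 + C/413995 = -2611776/1628787 + 3061671/413995 = -2611776*1/1628787 + 3061671*(1/413995) = -870592/542929 + 3061671/413995 = 1301849239319/224769891355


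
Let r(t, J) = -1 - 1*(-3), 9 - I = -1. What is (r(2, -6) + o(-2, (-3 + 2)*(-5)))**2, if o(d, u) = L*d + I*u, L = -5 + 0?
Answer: 3844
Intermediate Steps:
I = 10 (I = 9 - 1*(-1) = 9 + 1 = 10)
L = -5
r(t, J) = 2 (r(t, J) = -1 + 3 = 2)
o(d, u) = -5*d + 10*u
(r(2, -6) + o(-2, (-3 + 2)*(-5)))**2 = (2 + (-5*(-2) + 10*((-3 + 2)*(-5))))**2 = (2 + (10 + 10*(-1*(-5))))**2 = (2 + (10 + 10*5))**2 = (2 + (10 + 50))**2 = (2 + 60)**2 = 62**2 = 3844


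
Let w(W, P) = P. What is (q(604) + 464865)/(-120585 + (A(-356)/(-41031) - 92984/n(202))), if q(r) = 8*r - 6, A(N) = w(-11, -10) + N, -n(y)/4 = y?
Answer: -648820344507/166414365452 ≈ -3.8988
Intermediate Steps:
n(y) = -4*y
A(N) = -10 + N
q(r) = -6 + 8*r
(q(604) + 464865)/(-120585 + (A(-356)/(-41031) - 92984/n(202))) = ((-6 + 8*604) + 464865)/(-120585 + ((-10 - 356)/(-41031) - 92984/((-4*202)))) = ((-6 + 4832) + 464865)/(-120585 + (-366*(-1/41031) - 92984/(-808))) = (4826 + 464865)/(-120585 + (122/13677 - 92984*(-1/808))) = 469691/(-120585 + (122/13677 + 11623/101)) = 469691/(-120585 + 158980093/1381377) = 469691/(-166414365452/1381377) = 469691*(-1381377/166414365452) = -648820344507/166414365452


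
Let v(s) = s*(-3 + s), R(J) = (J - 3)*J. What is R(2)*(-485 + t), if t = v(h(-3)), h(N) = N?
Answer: 934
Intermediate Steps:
R(J) = J*(-3 + J) (R(J) = (-3 + J)*J = J*(-3 + J))
t = 18 (t = -3*(-3 - 3) = -3*(-6) = 18)
R(2)*(-485 + t) = (2*(-3 + 2))*(-485 + 18) = (2*(-1))*(-467) = -2*(-467) = 934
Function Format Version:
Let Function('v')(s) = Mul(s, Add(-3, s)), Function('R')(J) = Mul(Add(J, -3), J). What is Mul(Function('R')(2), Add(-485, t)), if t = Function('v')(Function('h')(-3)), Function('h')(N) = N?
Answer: 934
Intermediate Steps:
Function('R')(J) = Mul(J, Add(-3, J)) (Function('R')(J) = Mul(Add(-3, J), J) = Mul(J, Add(-3, J)))
t = 18 (t = Mul(-3, Add(-3, -3)) = Mul(-3, -6) = 18)
Mul(Function('R')(2), Add(-485, t)) = Mul(Mul(2, Add(-3, 2)), Add(-485, 18)) = Mul(Mul(2, -1), -467) = Mul(-2, -467) = 934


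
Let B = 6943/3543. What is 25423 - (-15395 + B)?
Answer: 144611231/3543 ≈ 40816.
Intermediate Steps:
B = 6943/3543 (B = 6943*(1/3543) = 6943/3543 ≈ 1.9596)
25423 - (-15395 + B) = 25423 - (-15395 + 6943/3543) = 25423 - 1*(-54537542/3543) = 25423 + 54537542/3543 = 144611231/3543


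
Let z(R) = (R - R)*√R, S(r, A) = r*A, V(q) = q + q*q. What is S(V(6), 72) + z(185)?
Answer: 3024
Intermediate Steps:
V(q) = q + q²
S(r, A) = A*r
z(R) = 0 (z(R) = 0*√R = 0)
S(V(6), 72) + z(185) = 72*(6*(1 + 6)) + 0 = 72*(6*7) + 0 = 72*42 + 0 = 3024 + 0 = 3024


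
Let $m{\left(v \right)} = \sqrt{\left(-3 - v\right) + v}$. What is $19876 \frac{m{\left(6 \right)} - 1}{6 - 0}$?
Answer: $- \frac{9938}{3} + \frac{9938 i \sqrt{3}}{3} \approx -3312.7 + 5737.7 i$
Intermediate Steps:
$m{\left(v \right)} = i \sqrt{3}$ ($m{\left(v \right)} = \sqrt{-3} = i \sqrt{3}$)
$19876 \frac{m{\left(6 \right)} - 1}{6 - 0} = 19876 \frac{i \sqrt{3} - 1}{6 - 0} = 19876 \frac{-1 + i \sqrt{3}}{6 + 0} = 19876 \frac{-1 + i \sqrt{3}}{6} = 19876 \left(-1 + i \sqrt{3}\right) \frac{1}{6} = 19876 \left(- \frac{1}{6} + \frac{i \sqrt{3}}{6}\right) = - \frac{9938}{3} + \frac{9938 i \sqrt{3}}{3}$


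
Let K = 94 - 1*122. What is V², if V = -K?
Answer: 784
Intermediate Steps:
K = -28 (K = 94 - 122 = -28)
V = 28 (V = -1*(-28) = 28)
V² = 28² = 784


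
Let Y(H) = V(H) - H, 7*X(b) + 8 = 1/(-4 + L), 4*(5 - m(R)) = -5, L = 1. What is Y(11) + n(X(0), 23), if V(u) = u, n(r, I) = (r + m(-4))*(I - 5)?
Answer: 1275/14 ≈ 91.071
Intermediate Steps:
m(R) = 25/4 (m(R) = 5 - ¼*(-5) = 5 + 5/4 = 25/4)
X(b) = -25/21 (X(b) = -8/7 + 1/(7*(-4 + 1)) = -8/7 + (⅐)/(-3) = -8/7 + (⅐)*(-⅓) = -8/7 - 1/21 = -25/21)
n(r, I) = (-5 + I)*(25/4 + r) (n(r, I) = (r + 25/4)*(I - 5) = (25/4 + r)*(-5 + I) = (-5 + I)*(25/4 + r))
Y(H) = 0 (Y(H) = H - H = 0)
Y(11) + n(X(0), 23) = 0 + (-125/4 - 5*(-25/21) + (25/4)*23 + 23*(-25/21)) = 0 + (-125/4 + 125/21 + 575/4 - 575/21) = 0 + 1275/14 = 1275/14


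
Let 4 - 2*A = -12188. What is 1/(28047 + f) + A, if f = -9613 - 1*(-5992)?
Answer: 148900897/24426 ≈ 6096.0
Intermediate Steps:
A = 6096 (A = 2 - 1/2*(-12188) = 2 + 6094 = 6096)
f = -3621 (f = -9613 + 5992 = -3621)
1/(28047 + f) + A = 1/(28047 - 3621) + 6096 = 1/24426 + 6096 = 148900897/24426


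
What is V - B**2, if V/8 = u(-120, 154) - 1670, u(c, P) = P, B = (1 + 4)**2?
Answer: -12753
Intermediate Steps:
B = 25 (B = 5**2 = 25)
V = -12128 (V = 8*(154 - 1670) = 8*(-1516) = -12128)
V - B**2 = -12128 - 1*25**2 = -12128 - 1*625 = -12128 - 625 = -12753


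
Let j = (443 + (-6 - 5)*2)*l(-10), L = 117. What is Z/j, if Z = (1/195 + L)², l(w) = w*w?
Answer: 130142464/400213125 ≈ 0.32518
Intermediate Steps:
l(w) = w²
j = 42100 (j = (443 + (-6 - 5)*2)*(-10)² = (443 - 11*2)*100 = (443 - 22)*100 = 421*100 = 42100)
Z = 520569856/38025 (Z = (1/195 + 117)² = (22816/195)² = 520569856/38025 ≈ 13690.)
Z/j = (520569856/38025)/42100 = (520569856/38025)*(1/42100) = 130142464/400213125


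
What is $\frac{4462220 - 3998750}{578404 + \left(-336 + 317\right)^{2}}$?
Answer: $\frac{92694}{115753} \approx 0.80079$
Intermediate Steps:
$\frac{4462220 - 3998750}{578404 + \left(-336 + 317\right)^{2}} = \frac{463470}{578404 + \left(-19\right)^{2}} = \frac{463470}{578404 + 361} = \frac{463470}{578765} = 463470 \cdot \frac{1}{578765} = \frac{92694}{115753}$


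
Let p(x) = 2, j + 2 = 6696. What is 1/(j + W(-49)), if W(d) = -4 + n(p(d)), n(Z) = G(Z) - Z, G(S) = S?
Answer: 1/6690 ≈ 0.00014948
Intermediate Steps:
j = 6694 (j = -2 + 6696 = 6694)
n(Z) = 0 (n(Z) = Z - Z = 0)
W(d) = -4 (W(d) = -4 + 0 = -4)
1/(j + W(-49)) = 1/(6694 - 4) = 1/6690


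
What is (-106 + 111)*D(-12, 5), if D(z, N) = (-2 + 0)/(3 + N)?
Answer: -5/4 ≈ -1.2500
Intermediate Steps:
D(z, N) = -2/(3 + N)
(-106 + 111)*D(-12, 5) = (-106 + 111)*(-2/(3 + 5)) = 5*(-2/8) = 5*(-2*1/8) = 5*(-1/4) = -5/4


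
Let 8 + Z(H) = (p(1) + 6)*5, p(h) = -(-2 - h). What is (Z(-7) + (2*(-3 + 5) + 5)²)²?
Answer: 13924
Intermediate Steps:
p(h) = 2 + h
Z(H) = 37 (Z(H) = -8 + ((2 + 1) + 6)*5 = -8 + (3 + 6)*5 = -8 + 9*5 = -8 + 45 = 37)
(Z(-7) + (2*(-3 + 5) + 5)²)² = (37 + (2*(-3 + 5) + 5)²)² = (37 + (2*2 + 5)²)² = (37 + (4 + 5)²)² = (37 + 9²)² = (37 + 81)² = 118² = 13924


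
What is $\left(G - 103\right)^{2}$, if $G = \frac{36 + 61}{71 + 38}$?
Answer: $\frac{123876900}{11881} \approx 10426.0$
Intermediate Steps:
$G = \frac{97}{109} \approx 0.88991$
$\left(G - 103\right)^{2} = \left(\frac{97}{109} - 103\right)^{2} = \left(- \frac{11130}{109}\right)^{2} = \frac{123876900}{11881}$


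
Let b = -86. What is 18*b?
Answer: -1548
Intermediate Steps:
18*b = 18*(-86) = -1548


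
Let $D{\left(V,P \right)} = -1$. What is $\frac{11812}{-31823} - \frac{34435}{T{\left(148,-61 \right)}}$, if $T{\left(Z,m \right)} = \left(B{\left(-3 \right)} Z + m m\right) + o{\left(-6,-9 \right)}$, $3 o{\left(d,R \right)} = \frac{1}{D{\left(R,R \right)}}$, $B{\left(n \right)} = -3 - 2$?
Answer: $- \frac{12901513}{1081982} \approx -11.924$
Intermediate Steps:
$B{\left(n \right)} = -5$
$o{\left(d,R \right)} = - \frac{1}{3}$ ($o{\left(d,R \right)} = \frac{1}{3 \left(-1\right)} = \frac{1}{3} \left(-1\right) = - \frac{1}{3}$)
$T{\left(Z,m \right)} = - \frac{1}{3} + m^{2} - 5 Z$ ($T{\left(Z,m \right)} = \left(- 5 Z + m m\right) - \frac{1}{3} = \left(- 5 Z + m^{2}\right) - \frac{1}{3} = \left(m^{2} - 5 Z\right) - \frac{1}{3} = - \frac{1}{3} + m^{2} - 5 Z$)
$\frac{11812}{-31823} - \frac{34435}{T{\left(148,-61 \right)}} = \frac{11812}{-31823} - \frac{34435}{- \frac{1}{3} + \left(-61\right)^{2} - 740} = 11812 \left(- \frac{1}{31823}\right) - \frac{34435}{- \frac{1}{3} + 3721 - 740} = - \frac{11812}{31823} - \frac{34435}{\frac{8942}{3}} = - \frac{11812}{31823} - \frac{103305}{8942} = - \frac{12901513}{1081982}$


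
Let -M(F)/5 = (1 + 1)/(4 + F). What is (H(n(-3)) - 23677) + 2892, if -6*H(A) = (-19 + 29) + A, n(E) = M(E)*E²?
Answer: -62315/3 ≈ -20772.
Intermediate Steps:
M(F) = -10/(4 + F) (M(F) = -5*(1 + 1)/(4 + F) = -10/(4 + F))
n(E) = -10*E²/(4 + E) (n(E) = (-10/(4 + E))*E² = -10*E²/(4 + E))
H(A) = -5/3 - A/6 (H(A) = -((-19 + 29) + A)/6 = -(10 + A)/6 = -5/3 - A/6)
(H(n(-3)) - 23677) + 2892 = ((-5/3 - (-5)*(-3)²/(3*(4 - 3))) - 23677) + 2892 = ((-5/3 - (-5)*9/(3*1)) - 23677) + 2892 = ((-5/3 - (-5)*9/3) - 23677) + 2892 = ((-5/3 - ⅙*(-90)) - 23677) + 2892 = ((-5/3 + 15) - 23677) + 2892 = (40/3 - 23677) + 2892 = -70991/3 + 2892 = -62315/3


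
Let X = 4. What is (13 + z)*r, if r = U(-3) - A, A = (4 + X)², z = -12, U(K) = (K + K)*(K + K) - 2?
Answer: -30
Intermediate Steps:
U(K) = -2 + 4*K² (U(K) = (2*K)*(2*K) - 2 = 4*K² - 2 = -2 + 4*K²)
A = 64 (A = (4 + 4)² = 8² = 64)
r = -30 (r = (-2 + 4*(-3)²) - 1*64 = (-2 + 4*9) - 64 = (-2 + 36) - 64 = 34 - 64 = -30)
(13 + z)*r = (13 - 12)*(-30) = 1*(-30) = -30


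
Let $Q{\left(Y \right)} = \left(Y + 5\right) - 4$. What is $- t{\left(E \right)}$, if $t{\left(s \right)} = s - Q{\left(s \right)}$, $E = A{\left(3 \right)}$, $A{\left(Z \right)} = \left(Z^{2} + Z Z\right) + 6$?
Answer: $1$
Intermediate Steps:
$A{\left(Z \right)} = 6 + 2 Z^{2}$ ($A{\left(Z \right)} = \left(Z^{2} + Z^{2}\right) + 6 = 2 Z^{2} + 6 = 6 + 2 Z^{2}$)
$Q{\left(Y \right)} = 1 + Y$ ($Q{\left(Y \right)} = \left(5 + Y\right) - 4 = 1 + Y$)
$E = 24$ ($E = 6 + 2 \cdot 3^{2} = 6 + 2 \cdot 9 = 6 + 18 = 24$)
$t{\left(s \right)} = -1$ ($t{\left(s \right)} = s - \left(1 + s\right) = -1$)
$- t{\left(E \right)} = \left(-1\right) \left(-1\right) = 1$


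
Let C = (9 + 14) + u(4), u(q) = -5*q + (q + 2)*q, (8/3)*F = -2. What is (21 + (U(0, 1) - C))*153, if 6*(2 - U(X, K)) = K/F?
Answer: -578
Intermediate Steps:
F = -3/4 (F = (3/8)*(-2) = -3/4 ≈ -0.75000)
U(X, K) = 2 + 2*K/9 (U(X, K) = 2 - K/(6*(-3/4)) = 2 - K*(-4)/(6*3) = 2 - (-2)*K/9 = 2 + 2*K/9)
u(q) = -5*q + q*(2 + q) (u(q) = -5*q + (2 + q)*q = -5*q + q*(2 + q))
C = 27 (C = (9 + 14) + 4*(-3 + 4) = 23 + 4*1 = 23 + 4 = 27)
(21 + (U(0, 1) - C))*153 = (21 + ((2 + (2/9)*1) - 1*27))*153 = (21 + ((2 + 2/9) - 27))*153 = (21 + (20/9 - 27))*153 = (21 - 223/9)*153 = -34/9*153 = -578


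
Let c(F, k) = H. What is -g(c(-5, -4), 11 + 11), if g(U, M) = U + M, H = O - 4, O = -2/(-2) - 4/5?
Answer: -91/5 ≈ -18.200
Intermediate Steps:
O = 1/5 (O = -2*(-1/2) - 4*1/5 = 1 - 4/5 = 1/5 ≈ 0.20000)
H = -19/5 (H = 1/5 - 4 = -19/5 ≈ -3.8000)
c(F, k) = -19/5
g(U, M) = M + U
-g(c(-5, -4), 11 + 11) = -((11 + 11) - 19/5) = -(22 - 19/5) = -1*91/5 = -91/5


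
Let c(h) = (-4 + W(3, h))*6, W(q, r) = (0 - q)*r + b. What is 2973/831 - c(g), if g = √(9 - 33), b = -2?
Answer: 10963/277 + 36*I*√6 ≈ 39.578 + 88.182*I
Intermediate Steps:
g = 2*I*√6 (g = √(-24) = 2*I*√6 ≈ 4.899*I)
W(q, r) = -2 - q*r (W(q, r) = (0 - q)*r - 2 = (-q)*r - 2 = -q*r - 2 = -2 - q*r)
c(h) = -36 - 18*h (c(h) = (-4 + (-2 - 1*3*h))*6 = (-4 + (-2 - 3*h))*6 = (-6 - 3*h)*6 = -36 - 18*h)
2973/831 - c(g) = 2973/831 - (-36 - 36*I*√6) = 2973*(1/831) - (-36 - 36*I*√6) = 991/277 + (36 + 36*I*√6) = 10963/277 + 36*I*√6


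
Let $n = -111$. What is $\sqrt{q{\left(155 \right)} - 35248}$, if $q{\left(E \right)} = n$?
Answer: $i \sqrt{35359} \approx 188.04 i$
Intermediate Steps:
$q{\left(E \right)} = -111$
$\sqrt{q{\left(155 \right)} - 35248} = \sqrt{-111 - 35248} = \sqrt{-35359} = i \sqrt{35359}$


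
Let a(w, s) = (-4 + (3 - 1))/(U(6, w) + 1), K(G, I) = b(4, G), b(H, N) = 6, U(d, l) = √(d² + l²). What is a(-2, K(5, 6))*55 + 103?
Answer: 4127/39 - 220*√10/39 ≈ 87.982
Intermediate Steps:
K(G, I) = 6
a(w, s) = -2/(1 + √(36 + w²)) (a(w, s) = (-4 + (3 - 1))/(√(6² + w²) + 1) = (-4 + 2)/(√(36 + w²) + 1) = -2/(1 + √(36 + w²)))
a(-2, K(5, 6))*55 + 103 = -2/(1 + √(36 + (-2)²))*55 + 103 = -2/(1 + √(36 + 4))*55 + 103 = -2/(1 + √40)*55 + 103 = -2/(1 + 2*√10)*55 + 103 = -110/(1 + 2*√10) + 103 = 103 - 110/(1 + 2*√10)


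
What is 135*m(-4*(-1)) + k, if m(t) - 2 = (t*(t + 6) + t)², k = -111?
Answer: 261519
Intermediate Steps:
m(t) = 2 + (t + t*(6 + t))² (m(t) = 2 + (t*(t + 6) + t)² = 2 + (t*(6 + t) + t)² = 2 + (t + t*(6 + t))²)
135*m(-4*(-1)) + k = 135*(2 + (-4*(-1))²*(7 - 4*(-1))²) - 111 = 135*(2 + 4²*(7 + 4)²) - 111 = 135*(2 + 16*11²) - 111 = 135*(2 + 16*121) - 111 = 135*(2 + 1936) - 111 = 135*1938 - 111 = 261630 - 111 = 261519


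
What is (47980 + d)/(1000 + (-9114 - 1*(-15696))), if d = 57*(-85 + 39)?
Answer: 22679/3791 ≈ 5.9823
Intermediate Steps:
d = -2622 (d = 57*(-46) = -2622)
(47980 + d)/(1000 + (-9114 - 1*(-15696))) = (47980 - 2622)/(1000 + (-9114 - 1*(-15696))) = 45358/(1000 + (-9114 + 15696)) = 45358/(1000 + 6582) = 45358/7582 = 45358*(1/7582) = 22679/3791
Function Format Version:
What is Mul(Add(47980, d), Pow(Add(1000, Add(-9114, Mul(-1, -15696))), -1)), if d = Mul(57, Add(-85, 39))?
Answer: Rational(22679, 3791) ≈ 5.9823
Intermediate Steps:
d = -2622 (d = Mul(57, -46) = -2622)
Mul(Add(47980, d), Pow(Add(1000, Add(-9114, Mul(-1, -15696))), -1)) = Mul(Add(47980, -2622), Pow(Add(1000, Add(-9114, Mul(-1, -15696))), -1)) = Mul(45358, Pow(Add(1000, Add(-9114, 15696)), -1)) = Mul(45358, Pow(Add(1000, 6582), -1)) = Mul(45358, Pow(7582, -1)) = Mul(45358, Rational(1, 7582)) = Rational(22679, 3791)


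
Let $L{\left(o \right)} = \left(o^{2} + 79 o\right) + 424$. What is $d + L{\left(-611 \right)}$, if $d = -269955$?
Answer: $55521$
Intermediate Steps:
$L{\left(o \right)} = 424 + o^{2} + 79 o$
$d + L{\left(-611 \right)} = -269955 + \left(424 + \left(-611\right)^{2} + 79 \left(-611\right)\right) = -269955 + \left(424 + 373321 - 48269\right) = -269955 + 325476 = 55521$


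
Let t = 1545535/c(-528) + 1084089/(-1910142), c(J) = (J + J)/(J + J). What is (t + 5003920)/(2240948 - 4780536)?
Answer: -4170129329507/1616991233832 ≈ -2.5789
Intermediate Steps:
c(J) = 1 (c(J) = (2*J)/((2*J)) = (2*J)*(1/(2*J)) = 1)
t = 984063410627/636714 (t = 1545535/1 + 1084089/(-1910142) = 1545535*1 + 1084089*(-1/1910142) = 1545535 - 361363/636714 = 984063410627/636714 ≈ 1.5455e+6)
(t + 5003920)/(2240948 - 4780536) = (984063410627/636714 + 5003920)/(2240948 - 4780536) = (4170129329507/636714)/(-2539588) = (4170129329507/636714)*(-1/2539588) = -4170129329507/1616991233832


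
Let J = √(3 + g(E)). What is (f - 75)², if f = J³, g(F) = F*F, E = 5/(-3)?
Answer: 4241233/729 - 5200*√13/9 ≈ 3734.7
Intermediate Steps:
E = -5/3 (E = 5*(-⅓) = -5/3 ≈ -1.6667)
g(F) = F²
J = 2*√13/3 (J = √(3 + (-5/3)²) = √(3 + 25/9) = √(52/9) = 2*√13/3 ≈ 2.4037)
f = 104*√13/27 (f = (2*√13/3)³ = 104*√13/27 ≈ 13.888)
(f - 75)² = (104*√13/27 - 75)² = (-75 + 104*√13/27)²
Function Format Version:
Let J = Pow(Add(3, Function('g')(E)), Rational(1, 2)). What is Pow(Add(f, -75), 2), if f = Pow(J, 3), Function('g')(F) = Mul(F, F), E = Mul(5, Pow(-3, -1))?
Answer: Add(Rational(4241233, 729), Mul(Rational(-5200, 9), Pow(13, Rational(1, 2)))) ≈ 3734.7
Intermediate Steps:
E = Rational(-5, 3) (E = Mul(5, Rational(-1, 3)) = Rational(-5, 3) ≈ -1.6667)
Function('g')(F) = Pow(F, 2)
J = Mul(Rational(2, 3), Pow(13, Rational(1, 2))) (J = Pow(Add(3, Pow(Rational(-5, 3), 2)), Rational(1, 2)) = Pow(Add(3, Rational(25, 9)), Rational(1, 2)) = Pow(Rational(52, 9), Rational(1, 2)) = Mul(Rational(2, 3), Pow(13, Rational(1, 2))) ≈ 2.4037)
f = Mul(Rational(104, 27), Pow(13, Rational(1, 2))) (f = Pow(Mul(Rational(2, 3), Pow(13, Rational(1, 2))), 3) = Mul(Rational(104, 27), Pow(13, Rational(1, 2))) ≈ 13.888)
Pow(Add(f, -75), 2) = Pow(Add(Mul(Rational(104, 27), Pow(13, Rational(1, 2))), -75), 2) = Pow(Add(-75, Mul(Rational(104, 27), Pow(13, Rational(1, 2)))), 2)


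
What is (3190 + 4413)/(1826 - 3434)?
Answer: -7603/1608 ≈ -4.7282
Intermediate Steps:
(3190 + 4413)/(1826 - 3434) = 7603/(-1608) = 7603*(-1/1608) = -7603/1608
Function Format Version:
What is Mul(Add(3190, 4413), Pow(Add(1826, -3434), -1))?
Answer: Rational(-7603, 1608) ≈ -4.7282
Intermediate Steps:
Mul(Add(3190, 4413), Pow(Add(1826, -3434), -1)) = Mul(7603, Pow(-1608, -1)) = Mul(7603, Rational(-1, 1608)) = Rational(-7603, 1608)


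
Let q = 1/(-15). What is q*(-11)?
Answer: 11/15 ≈ 0.73333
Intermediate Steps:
q = -1/15 ≈ -0.066667
q*(-11) = -1/15*(-11) = 11/15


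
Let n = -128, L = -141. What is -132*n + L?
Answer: 16755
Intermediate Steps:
-132*n + L = -132*(-128) - 141 = 16896 - 141 = 16755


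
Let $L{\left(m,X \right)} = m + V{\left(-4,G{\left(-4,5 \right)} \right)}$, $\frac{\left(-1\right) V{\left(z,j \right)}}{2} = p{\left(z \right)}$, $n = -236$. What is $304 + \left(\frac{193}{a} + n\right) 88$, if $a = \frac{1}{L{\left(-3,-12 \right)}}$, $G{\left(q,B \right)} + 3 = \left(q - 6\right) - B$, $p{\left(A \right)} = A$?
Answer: $64456$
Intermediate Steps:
$G{\left(q,B \right)} = -9 + q - B$ ($G{\left(q,B \right)} = -3 - \left(6 + B - q\right) = -9 + q - B$)
$V{\left(z,j \right)} = - 2 z$
$L{\left(m,X \right)} = 8 + m$ ($L{\left(m,X \right)} = m - -8 = m + 8 = 8 + m$)
$a = \frac{1}{5}$ ($a = \frac{1}{8 - 3} = \frac{1}{5} \approx 0.2$)
$304 + \left(\frac{193}{a} + n\right) 88 = 304 + \left(193 \frac{1}{\frac{1}{5}} - 236\right) 88 = 304 + \left(193 \cdot 5 - 236\right) 88 = 304 + \left(965 - 236\right) 88 = 304 + 729 \cdot 88 = 304 + 64152 = 64456$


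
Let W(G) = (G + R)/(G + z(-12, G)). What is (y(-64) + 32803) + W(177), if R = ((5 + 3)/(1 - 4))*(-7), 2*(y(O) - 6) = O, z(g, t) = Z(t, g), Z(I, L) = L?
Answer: 16225202/495 ≈ 32778.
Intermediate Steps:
z(g, t) = g
y(O) = 6 + O/2
R = 56/3 (R = (8/(-3))*(-7) = (8*(-⅓))*(-7) = -8/3*(-7) = 56/3 ≈ 18.667)
W(G) = (56/3 + G)/(-12 + G) (W(G) = (G + 56/3)/(G - 12) = (56/3 + G)/(-12 + G))
(y(-64) + 32803) + W(177) = ((6 + (½)*(-64)) + 32803) + (56/3 + 177)/(-12 + 177) = ((6 - 32) + 32803) + (587/3)/165 = (-26 + 32803) + (1/165)*(587/3) = 32777 + 587/495 = 16225202/495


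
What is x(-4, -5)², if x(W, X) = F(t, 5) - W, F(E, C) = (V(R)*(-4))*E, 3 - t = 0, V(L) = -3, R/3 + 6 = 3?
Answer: 1600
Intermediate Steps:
R = -9 (R = -18 + 3*3 = -18 + 9 = -9)
t = 3 (t = 3 - 1*0 = 3 + 0 = 3)
F(E, C) = 12*E (F(E, C) = (-3*(-4))*E = 12*E)
x(W, X) = 36 - W (x(W, X) = 12*3 - W = 36 - W)
x(-4, -5)² = (36 - 1*(-4))² = (36 + 4)² = 40² = 1600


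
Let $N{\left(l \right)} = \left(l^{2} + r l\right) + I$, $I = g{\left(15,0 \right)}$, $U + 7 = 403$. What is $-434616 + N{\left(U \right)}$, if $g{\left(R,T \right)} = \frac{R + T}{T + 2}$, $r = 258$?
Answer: $- \frac{351249}{2} \approx -1.7562 \cdot 10^{5}$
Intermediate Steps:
$U = 396$ ($U = -7 + 403 = 396$)
$g{\left(R,T \right)} = \frac{R + T}{2 + T}$
$I = \frac{15}{2}$ ($I = \frac{15 + 0}{2 + 0} = \frac{1}{2} \cdot 15 = \frac{15}{2} \approx 7.5$)
$N{\left(l \right)} = \frac{15}{2} + l^{2} + 258 l$ ($N{\left(l \right)} = \left(l^{2} + 258 l\right) + \frac{15}{2} = \frac{15}{2} + l^{2} + 258 l$)
$-434616 + N{\left(U \right)} = -434616 + \left(\frac{15}{2} + 396^{2} + 258 \cdot 396\right) = -434616 + \left(\frac{15}{2} + 156816 + 102168\right) = -434616 + \frac{517983}{2} = - \frac{351249}{2}$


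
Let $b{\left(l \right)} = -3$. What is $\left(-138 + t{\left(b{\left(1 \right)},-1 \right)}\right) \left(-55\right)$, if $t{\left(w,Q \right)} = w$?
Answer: $7755$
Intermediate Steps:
$\left(-138 + t{\left(b{\left(1 \right)},-1 \right)}\right) \left(-55\right) = \left(-138 - 3\right) \left(-55\right) = \left(-141\right) \left(-55\right) = 7755$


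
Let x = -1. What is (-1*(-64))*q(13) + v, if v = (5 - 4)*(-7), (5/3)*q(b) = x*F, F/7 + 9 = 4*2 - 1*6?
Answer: 9373/5 ≈ 1874.6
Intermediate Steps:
F = -49 (F = -63 + 7*(4*2 - 1*6) = -63 + 7*(8 - 6) = -63 + 7*2 = -63 + 14 = -49)
q(b) = 147/5 (q(b) = 3*(-1*(-49))/5 = (⅗)*49 = 147/5)
v = -7 (v = 1*(-7) = -7)
(-1*(-64))*q(13) + v = -1*(-64)*(147/5) - 7 = 64*(147/5) - 7 = 9408/5 - 7 = 9373/5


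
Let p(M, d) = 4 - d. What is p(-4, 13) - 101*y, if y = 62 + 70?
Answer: -13341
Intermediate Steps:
y = 132
p(-4, 13) - 101*y = (4 - 1*13) - 101*132 = (4 - 13) - 13332 = -9 - 13332 = -13341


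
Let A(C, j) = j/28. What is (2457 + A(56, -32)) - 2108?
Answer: 2435/7 ≈ 347.86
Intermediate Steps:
A(C, j) = j/28 (A(C, j) = j*(1/28) = j/28)
(2457 + A(56, -32)) - 2108 = (2457 + (1/28)*(-32)) - 2108 = (2457 - 8/7) - 2108 = 17191/7 - 2108 = 2435/7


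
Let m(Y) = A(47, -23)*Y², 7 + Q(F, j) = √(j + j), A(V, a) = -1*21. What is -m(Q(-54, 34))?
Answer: 2457 - 588*√17 ≈ 32.614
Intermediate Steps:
A(V, a) = -21
Q(F, j) = -7 + √2*√j (Q(F, j) = -7 + √(j + j) = -7 + √(2*j) = -7 + √2*√j)
m(Y) = -21*Y²
-m(Q(-54, 34)) = -(-21)*(-7 + √2*√34)² = -(-21)*(-7 + 2*√17)² = 21*(-7 + 2*√17)²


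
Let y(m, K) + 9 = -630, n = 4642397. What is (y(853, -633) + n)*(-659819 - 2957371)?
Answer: -16790120620020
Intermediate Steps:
y(m, K) = -639 (y(m, K) = -9 - 630 = -639)
(y(853, -633) + n)*(-659819 - 2957371) = (-639 + 4642397)*(-659819 - 2957371) = 4641758*(-3617190) = -16790120620020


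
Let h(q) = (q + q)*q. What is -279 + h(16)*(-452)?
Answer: -231703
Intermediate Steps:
h(q) = 2*q**2 (h(q) = (2*q)*q = 2*q**2)
-279 + h(16)*(-452) = -279 + (2*16**2)*(-452) = -279 + (2*256)*(-452) = -279 + 512*(-452) = -279 - 231424 = -231703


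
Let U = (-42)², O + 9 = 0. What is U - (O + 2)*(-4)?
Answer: 1736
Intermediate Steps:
O = -9 (O = -9 + 0 = -9)
U = 1764
U - (O + 2)*(-4) = 1764 - (-9 + 2)*(-4) = 1764 - (-7)*(-4) = 1764 - 1*28 = 1764 - 28 = 1736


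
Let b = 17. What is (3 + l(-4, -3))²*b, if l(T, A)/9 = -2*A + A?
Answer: 15300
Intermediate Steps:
l(T, A) = -9*A (l(T, A) = 9*(-2*A + A) = 9*(-A) = -9*A)
(3 + l(-4, -3))²*b = (3 - 9*(-3))²*17 = (3 + 27)²*17 = 30²*17 = 900*17 = 15300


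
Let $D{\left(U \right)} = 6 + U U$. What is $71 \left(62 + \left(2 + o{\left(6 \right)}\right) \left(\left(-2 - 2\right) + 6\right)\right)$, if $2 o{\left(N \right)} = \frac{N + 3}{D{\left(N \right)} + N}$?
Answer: $\frac{75189}{16} \approx 4699.3$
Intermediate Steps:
$D{\left(U \right)} = 6 + U^{2}$
$o{\left(N \right)} = \frac{3 + N}{2 \left(6 + N + N^{2}\right)}$ ($o{\left(N \right)} = \frac{\left(N + 3\right) \frac{1}{\left(6 + N^{2}\right) + N}}{2} = \frac{\left(3 + N\right) \frac{1}{6 + N + N^{2}}}{2} = \frac{\frac{1}{6 + N + N^{2}} \left(3 + N\right)}{2} = \frac{3 + N}{2 \left(6 + N + N^{2}\right)}$)
$71 \left(62 + \left(2 + o{\left(6 \right)}\right) \left(\left(-2 - 2\right) + 6\right)\right) = 71 \left(62 + \left(2 + \frac{3 + 6}{2 \left(6 + 6 + 6^{2}\right)}\right) \left(\left(-2 - 2\right) + 6\right)\right) = 71 \left(62 + \left(2 + \frac{1}{2} \frac{1}{6 + 6 + 36} \cdot 9\right) \left(-4 + 6\right)\right) = 71 \left(62 + \left(2 + \frac{1}{2} \cdot \frac{1}{48} \cdot 9\right) 2\right) = 71 \left(62 + \left(2 + \frac{3}{32}\right) 2\right) = 71 \left(62 + \frac{67}{32} \cdot 2\right) = 71 \left(62 + \frac{67}{16}\right) = 71 \cdot \frac{1059}{16} = \frac{75189}{16}$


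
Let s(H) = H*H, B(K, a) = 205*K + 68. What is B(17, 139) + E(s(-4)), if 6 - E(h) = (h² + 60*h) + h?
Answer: 2327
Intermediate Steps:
B(K, a) = 68 + 205*K
s(H) = H²
E(h) = 6 - h² - 61*h (E(h) = 6 - ((h² + 60*h) + h) = 6 - (h² + 61*h) = 6 + (-h² - 61*h) = 6 - h² - 61*h)
B(17, 139) + E(s(-4)) = (68 + 205*17) + (6 - ((-4)²)² - 61*(-4)²) = (68 + 3485) + (6 - 1*16² - 61*16) = 3553 + (6 - 1*256 - 976) = 3553 + (6 - 256 - 976) = 3553 - 1226 = 2327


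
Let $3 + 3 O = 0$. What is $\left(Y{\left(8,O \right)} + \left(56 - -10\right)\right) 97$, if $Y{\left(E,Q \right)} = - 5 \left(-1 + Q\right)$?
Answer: $7372$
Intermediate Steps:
$O = -1$ ($O = -1 + \frac{1}{3} \cdot 0 = -1 + 0 = -1$)
$Y{\left(E,Q \right)} = 5 - 5 Q$
$\left(Y{\left(8,O \right)} + \left(56 - -10\right)\right) 97 = \left(\left(5 - -5\right) + \left(56 - -10\right)\right) 97 = \left(\left(5 + 5\right) + \left(56 + 10\right)\right) 97 = \left(10 + 66\right) 97 = 76 \cdot 97 = 7372$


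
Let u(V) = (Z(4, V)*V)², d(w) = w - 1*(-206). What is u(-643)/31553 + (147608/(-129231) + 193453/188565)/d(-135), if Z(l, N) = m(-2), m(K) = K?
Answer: 73365165008253481/1399787753185755 ≈ 52.412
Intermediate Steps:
Z(l, N) = -2
d(w) = 206 + w (d(w) = w + 206 = 206 + w)
u(V) = 4*V² (u(V) = (-2*V)² = 4*V²)
u(-643)/31553 + (147608/(-129231) + 193453/188565)/d(-135) = (4*(-643)²)/31553 + (147608/(-129231) + 193453/188565)/(206 - 135) = (4*413449)*(1/31553) + (147608*(-1/129231) + 193453*(1/188565))/71 = 1653796*(1/31553) + (-147608/129231 + 14881/14505)*(1/71) = 1653796/31553 - 72655843/624831885*1/71 = 1653796/31553 - 72655843/44363063835 = 73365165008253481/1399787753185755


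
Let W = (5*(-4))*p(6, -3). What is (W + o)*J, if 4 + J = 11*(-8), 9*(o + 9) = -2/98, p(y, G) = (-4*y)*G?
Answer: 58788920/441 ≈ 1.3331e+5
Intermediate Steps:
p(y, G) = -4*G*y
o = -3970/441 (o = -9 + (-2/98)/9 = -9 + (-2*1/98)/9 = -9 + (1/9)*(-1/49) = -9 - 1/441 = -3970/441 ≈ -9.0023)
J = -92 (J = -4 + 11*(-8) = -4 - 88 = -92)
W = -1440 (W = (5*(-4))*(-4*(-3)*6) = -20*72 = -1440)
(W + o)*J = (-1440 - 3970/441)*(-92) = -639010/441*(-92) = 58788920/441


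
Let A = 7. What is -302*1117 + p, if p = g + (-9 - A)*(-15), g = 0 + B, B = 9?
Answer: -337085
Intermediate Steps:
g = 9 (g = 0 + 9 = 9)
p = 249 (p = 9 + (-9 - 1*7)*(-15) = 9 + (-9 - 7)*(-15) = 9 - 16*(-15) = 9 + 240 = 249)
-302*1117 + p = -302*1117 + 249 = -337334 + 249 = -337085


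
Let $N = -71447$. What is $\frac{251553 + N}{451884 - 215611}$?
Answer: $\frac{180106}{236273} \approx 0.76228$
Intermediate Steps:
$\frac{251553 + N}{451884 - 215611} = \frac{251553 - 71447}{451884 - 215611} = \frac{180106}{236273}$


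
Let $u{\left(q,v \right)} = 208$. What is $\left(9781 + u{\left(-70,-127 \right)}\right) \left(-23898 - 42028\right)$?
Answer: $-658534814$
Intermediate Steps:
$\left(9781 + u{\left(-70,-127 \right)}\right) \left(-23898 - 42028\right) = \left(9781 + 208\right) \left(-23898 - 42028\right) = 9989 \left(-65926\right) = -658534814$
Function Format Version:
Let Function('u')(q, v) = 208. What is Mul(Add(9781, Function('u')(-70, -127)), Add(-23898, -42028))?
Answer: -658534814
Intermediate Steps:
Mul(Add(9781, Function('u')(-70, -127)), Add(-23898, -42028)) = Mul(Add(9781, 208), Add(-23898, -42028)) = Mul(9989, -65926) = -658534814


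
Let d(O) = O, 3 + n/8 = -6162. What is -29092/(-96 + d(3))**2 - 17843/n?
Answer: -47425679/15798840 ≈ -3.0018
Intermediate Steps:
n = -49320 (n = -24 + 8*(-6162) = -24 - 49296 = -49320)
-29092/(-96 + d(3))**2 - 17843/n = -29092/(-96 + 3)**2 - 17843/(-49320) = -29092/((-93)**2) - 17843*(-1/49320) = -29092/8649 + 17843/49320 = -47425679/15798840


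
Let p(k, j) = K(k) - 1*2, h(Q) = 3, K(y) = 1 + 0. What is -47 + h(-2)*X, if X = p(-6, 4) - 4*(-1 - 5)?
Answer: 22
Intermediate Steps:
K(y) = 1
p(k, j) = -1 (p(k, j) = 1 - 1*2 = 1 - 2 = -1)
X = 23 (X = -1 - 4*(-1 - 5) = -1 - 4*(-6) = -1 + 24 = 23)
-47 + h(-2)*X = -47 + 3*23 = -47 + 69 = 22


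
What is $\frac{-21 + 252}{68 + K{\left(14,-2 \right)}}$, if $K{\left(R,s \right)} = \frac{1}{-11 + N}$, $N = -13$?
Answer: $\frac{792}{233} \approx 3.3991$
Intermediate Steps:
$K{\left(R,s \right)} = - \frac{1}{24}$ ($K{\left(R,s \right)} = \frac{1}{-11 - 13} = \frac{1}{-24} = - \frac{1}{24}$)
$\frac{-21 + 252}{68 + K{\left(14,-2 \right)}} = \frac{-21 + 252}{68 - \frac{1}{24}} = \frac{231}{\frac{1631}{24}} = 231 \cdot \frac{24}{1631} = \frac{792}{233}$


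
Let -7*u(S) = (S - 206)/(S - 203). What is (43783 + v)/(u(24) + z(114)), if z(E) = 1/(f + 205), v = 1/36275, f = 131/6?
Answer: -193461298275897/622333900 ≈ -3.1086e+5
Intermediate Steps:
f = 131/6 (f = 131*(⅙) = 131/6 ≈ 21.833)
v = 1/36275 ≈ 2.7567e-5
u(S) = -(-206 + S)/(7*(-203 + S)) (u(S) = -(S - 206)/(7*(S - 203)) = -(-206 + S)/(7*(-203 + S)))
z(E) = 6/1361 (z(E) = 1/(131/6 + 205) = 1/(1361/6) = 6/1361)
(43783 + v)/(u(24) + z(114)) = (43783 + 1/36275)/((206 - 1*24)/(7*(-203 + 24)) + 6/1361) = 1588228326/(36275*((⅐)*(206 - 24)/(-179) + 6/1361)) = 1588228326/(36275*((⅐)*(-1/179)*182 + 6/1361)) = 1588228326/(36275*(-26/179 + 6/1361)) = 1588228326/(36275*(-34312/243619)) = (1588228326/36275)*(-243619/34312) = -193461298275897/622333900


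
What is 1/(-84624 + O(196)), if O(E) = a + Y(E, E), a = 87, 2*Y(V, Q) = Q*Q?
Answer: -1/65329 ≈ -1.5307e-5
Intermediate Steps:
Y(V, Q) = Q**2/2 (Y(V, Q) = (Q*Q)/2 = Q**2/2)
O(E) = 87 + E**2/2
1/(-84624 + O(196)) = 1/(-84624 + (87 + (1/2)*196**2)) = 1/(-84624 + (87 + (1/2)*38416)) = 1/(-84624 + (87 + 19208)) = 1/(-84624 + 19295) = 1/(-65329) = -1/65329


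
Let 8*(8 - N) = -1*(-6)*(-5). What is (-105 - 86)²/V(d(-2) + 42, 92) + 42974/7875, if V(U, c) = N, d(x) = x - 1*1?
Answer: 1151171278/370125 ≈ 3110.2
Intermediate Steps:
d(x) = -1 + x (d(x) = x - 1 = -1 + x)
N = 47/4 (N = 8 - (-1*(-6))*(-5)/8 = 8 - 3*(-5)/4 = 8 - ⅛*(-30) = 8 + 15/4 = 47/4 ≈ 11.750)
V(U, c) = 47/4
(-105 - 86)²/V(d(-2) + 42, 92) + 42974/7875 = (-105 - 86)²/(47/4) + 42974/7875 = (-191)²*(4/47) + 42974*(1/7875) = 36481*(4/47) + 42974/7875 = 145924/47 + 42974/7875 = 1151171278/370125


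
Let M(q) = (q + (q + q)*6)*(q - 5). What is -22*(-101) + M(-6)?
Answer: 3080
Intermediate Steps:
M(q) = 13*q*(-5 + q) (M(q) = (q + (2*q)*6)*(-5 + q) = (q + 12*q)*(-5 + q) = (13*q)*(-5 + q) = 13*q*(-5 + q))
-22*(-101) + M(-6) = -22*(-101) + 13*(-6)*(-5 - 6) = 2222 + 13*(-6)*(-11) = 2222 + 858 = 3080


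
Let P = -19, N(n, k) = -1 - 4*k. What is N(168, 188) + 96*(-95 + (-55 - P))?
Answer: -13329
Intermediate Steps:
N(n, k) = -1 - 4*k
N(168, 188) + 96*(-95 + (-55 - P)) = (-1 - 4*188) + 96*(-95 + (-55 - 1*(-19))) = (-1 - 752) + 96*(-95 + (-55 + 19)) = -753 + 96*(-95 - 36) = -753 + 96*(-131) = -753 - 12576 = -13329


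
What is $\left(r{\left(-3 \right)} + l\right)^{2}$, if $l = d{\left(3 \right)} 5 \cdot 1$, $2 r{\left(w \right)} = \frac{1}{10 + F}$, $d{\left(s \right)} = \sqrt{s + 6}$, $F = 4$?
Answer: $\frac{177241}{784} \approx 226.07$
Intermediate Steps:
$d{\left(s \right)} = \sqrt{6 + s}$
$r{\left(w \right)} = \frac{1}{28}$ ($r{\left(w \right)} = \frac{1}{2 \left(10 + 4\right)} = \frac{1}{2 \cdot 14} = \frac{1}{2} \cdot \frac{1}{14} = \frac{1}{28}$)
$l = 15$ ($l = \sqrt{6 + 3} \cdot 5 \cdot 1 = \sqrt{9} \cdot 5 \cdot 1 = 3 \cdot 5 \cdot 1 = 15 \cdot 1 = 15$)
$\left(r{\left(-3 \right)} + l\right)^{2} = \left(\frac{1}{28} + 15\right)^{2} = \left(\frac{421}{28}\right)^{2} = \frac{177241}{784}$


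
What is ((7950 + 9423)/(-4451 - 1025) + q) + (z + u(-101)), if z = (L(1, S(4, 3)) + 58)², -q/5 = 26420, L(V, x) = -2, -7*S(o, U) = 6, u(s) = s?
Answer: -706777313/5476 ≈ -1.2907e+5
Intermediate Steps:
S(o, U) = -6/7 (S(o, U) = -⅐*6 = -6/7)
q = -132100 (q = -5*26420 = -132100)
z = 3136 (z = (-2 + 58)² = 56² = 3136)
((7950 + 9423)/(-4451 - 1025) + q) + (z + u(-101)) = ((7950 + 9423)/(-4451 - 1025) - 132100) + (3136 - 101) = (17373/(-5476) - 132100) + 3035 = (17373*(-1/5476) - 132100) + 3035 = (-17373/5476 - 132100) + 3035 = -723396973/5476 + 3035 = -706777313/5476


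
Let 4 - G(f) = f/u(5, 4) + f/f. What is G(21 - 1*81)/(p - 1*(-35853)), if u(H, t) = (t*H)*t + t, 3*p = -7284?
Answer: 26/233975 ≈ 0.00011112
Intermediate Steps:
p = -2428 (p = (⅓)*(-7284) = -2428)
u(H, t) = t + H*t² (u(H, t) = (H*t)*t + t = H*t² + t = t + H*t²)
G(f) = 3 - f/84 (G(f) = 4 - (f/((4*(1 + 5*4))) + f/f) = 4 - (f/((4*(1 + 20))) + 1) = 4 - (f/((4*21)) + 1) = 4 - (f/84 + 1) = 4 - (1 + f/84) = 4 + (-1 - f/84) = 3 - f/84)
G(21 - 1*81)/(p - 1*(-35853)) = (3 - (21 - 1*81)/84)/(-2428 - 1*(-35853)) = (3 - (21 - 81)/84)/(-2428 + 35853) = (3 - 1/84*(-60))/33425 = (3 + 5/7)*(1/33425) = (26/7)*(1/33425) = 26/233975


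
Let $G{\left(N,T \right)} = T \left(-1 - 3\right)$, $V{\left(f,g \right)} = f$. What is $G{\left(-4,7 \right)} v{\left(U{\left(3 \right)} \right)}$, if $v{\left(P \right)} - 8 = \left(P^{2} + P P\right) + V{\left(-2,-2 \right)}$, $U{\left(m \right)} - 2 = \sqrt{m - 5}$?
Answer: $-280 - 224 i \sqrt{2} \approx -280.0 - 316.78 i$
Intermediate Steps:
$U{\left(m \right)} = 2 + \sqrt{-5 + m}$ ($U{\left(m \right)} = 2 + \sqrt{m - 5} = 2 + \sqrt{-5 + m}$)
$G{\left(N,T \right)} = - 4 T$ ($G{\left(N,T \right)} = T \left(-4\right) = - 4 T$)
$v{\left(P \right)} = 6 + 2 P^{2}$ ($v{\left(P \right)} = 8 - \left(2 - P^{2} - P P\right) = 8 + \left(\left(P^{2} + P^{2}\right) - 2\right) = 8 + \left(2 P^{2} - 2\right) = 8 + \left(-2 + 2 P^{2}\right) = 6 + 2 P^{2}$)
$G{\left(-4,7 \right)} v{\left(U{\left(3 \right)} \right)} = \left(-4\right) 7 \left(6 + 2 \left(2 + \sqrt{-5 + 3}\right)^{2}\right) = - 28 \left(6 + 2 \left(2 + \sqrt{-2}\right)^{2}\right) = - 28 \left(6 + 2 \left(2 + i \sqrt{2}\right)^{2}\right) = -168 - 56 \left(2 + i \sqrt{2}\right)^{2}$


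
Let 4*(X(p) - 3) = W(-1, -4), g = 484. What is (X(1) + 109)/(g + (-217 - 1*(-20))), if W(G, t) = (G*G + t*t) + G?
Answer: 116/287 ≈ 0.40418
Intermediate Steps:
W(G, t) = G + G**2 + t**2 (W(G, t) = (G**2 + t**2) + G = G + G**2 + t**2)
X(p) = 7 (X(p) = 3 + (-1 + (-1)**2 + (-4)**2)/4 = 3 + (-1 + 1 + 16)/4 = 3 + (1/4)*16 = 3 + 4 = 7)
(X(1) + 109)/(g + (-217 - 1*(-20))) = (7 + 109)/(484 + (-217 - 1*(-20))) = 116/(484 + (-217 + 20)) = 116/(484 - 197) = 116/287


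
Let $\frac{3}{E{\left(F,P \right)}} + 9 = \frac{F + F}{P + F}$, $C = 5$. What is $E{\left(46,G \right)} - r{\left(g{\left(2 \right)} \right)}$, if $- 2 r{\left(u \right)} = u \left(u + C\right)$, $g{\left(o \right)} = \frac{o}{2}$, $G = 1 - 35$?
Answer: $\frac{3}{4} \approx 0.75$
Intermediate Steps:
$G = -34$
$g{\left(o \right)} = \frac{o}{2}$ ($g{\left(o \right)} = o \frac{1}{2} = \frac{o}{2}$)
$E{\left(F,P \right)} = \frac{3}{-9 + \frac{2 F}{F + P}}$ ($E{\left(F,P \right)} = \frac{3}{-9 + \frac{F + F}{P + F}} = \frac{3}{-9 + \frac{2 F}{F + P}}$)
$r{\left(u \right)} = - \frac{u \left(5 + u\right)}{2}$ ($r{\left(u \right)} = - \frac{u \left(u + 5\right)}{2} = - \frac{u \left(5 + u\right)}{2}$)
$E{\left(46,G \right)} - r{\left(g{\left(2 \right)} \right)} = \frac{3 \left(\left(-1\right) 46 - -34\right)}{7 \cdot 46 + 9 \left(-34\right)} - - \frac{\frac{1}{2} \cdot 2 \left(5 + \frac{1}{2} \cdot 2\right)}{2} = \frac{3 \left(-46 + 34\right)}{322 - 306} - \left(- \frac{1}{2}\right) 1 \left(5 + 1\right) = 3 \cdot \frac{1}{16} \left(-12\right) - \left(- \frac{1}{2}\right) 1 \cdot 6 = 3 \cdot \frac{1}{16} \left(-12\right) - -3 = - \frac{9}{4} + 3 = \frac{3}{4}$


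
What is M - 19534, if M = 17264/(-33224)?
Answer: -81126860/4153 ≈ -19535.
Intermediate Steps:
M = -2158/4153 (M = 17264*(-1/33224) = -2158/4153 ≈ -0.51962)
M - 19534 = -2158/4153 - 19534 = -81126860/4153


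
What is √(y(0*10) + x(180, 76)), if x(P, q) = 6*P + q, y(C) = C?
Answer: 34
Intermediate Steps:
x(P, q) = q + 6*P
√(y(0*10) + x(180, 76)) = √(0*10 + (76 + 6*180)) = √(0 + (76 + 1080)) = √(0 + 1156) = √1156 = 34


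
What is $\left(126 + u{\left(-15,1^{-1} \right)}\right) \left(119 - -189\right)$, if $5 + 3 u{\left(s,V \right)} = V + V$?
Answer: $38500$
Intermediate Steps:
$u{\left(s,V \right)} = - \frac{5}{3} + \frac{2 V}{3}$ ($u{\left(s,V \right)} = - \frac{5}{3} + \frac{V + V}{3} = - \frac{5}{3} + \frac{2 V}{3}$)
$\left(126 + u{\left(-15,1^{-1} \right)}\right) \left(119 - -189\right) = \left(126 - \left(\frac{5}{3} - \frac{2}{3 \cdot 1}\right)\right) \left(119 - -189\right) = \left(126 + \left(- \frac{5}{3} + \frac{2}{3} \cdot 1\right)\right) \left(119 + 189\right) = \left(126 + \left(- \frac{5}{3} + \frac{2}{3}\right)\right) 308 = \left(126 - 1\right) 308 = 125 \cdot 308 = 38500$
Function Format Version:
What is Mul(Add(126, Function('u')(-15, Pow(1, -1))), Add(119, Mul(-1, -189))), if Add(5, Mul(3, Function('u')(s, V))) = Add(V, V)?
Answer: 38500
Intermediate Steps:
Function('u')(s, V) = Add(Rational(-5, 3), Mul(Rational(2, 3), V)) (Function('u')(s, V) = Add(Rational(-5, 3), Mul(Rational(1, 3), Add(V, V))) = Add(Rational(-5, 3), Mul(Rational(1, 3), Mul(2, V))) = Add(Rational(-5, 3), Mul(Rational(2, 3), V)))
Mul(Add(126, Function('u')(-15, Pow(1, -1))), Add(119, Mul(-1, -189))) = Mul(Add(126, Add(Rational(-5, 3), Mul(Rational(2, 3), Pow(1, -1)))), Add(119, Mul(-1, -189))) = Mul(Add(126, Add(Rational(-5, 3), Mul(Rational(2, 3), 1))), Add(119, 189)) = Mul(Add(126, Add(Rational(-5, 3), Rational(2, 3))), 308) = Mul(Add(126, -1), 308) = Mul(125, 308) = 38500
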